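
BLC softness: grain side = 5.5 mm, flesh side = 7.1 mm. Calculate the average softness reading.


Average = (5.5 + 7.1) / 2
Average = 6.30 mm


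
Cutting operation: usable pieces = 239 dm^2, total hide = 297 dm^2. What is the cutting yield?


80.5%

Yield = usable / total x 100
Yield = 239 / 297 x 100 = 80.5%


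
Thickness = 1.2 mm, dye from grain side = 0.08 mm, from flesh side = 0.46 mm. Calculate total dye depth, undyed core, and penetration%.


Total dyed = 0.08 + 0.46 = 0.54 mm
Undyed core = 1.2 - 0.54 = 0.66 mm
Penetration = 0.54 / 1.2 x 100 = 45.0%


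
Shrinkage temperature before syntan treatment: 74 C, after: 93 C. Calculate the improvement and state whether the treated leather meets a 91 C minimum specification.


Improvement = 93 - 74 = 19 C
Spec check: 93 C >= 91 C? Yes


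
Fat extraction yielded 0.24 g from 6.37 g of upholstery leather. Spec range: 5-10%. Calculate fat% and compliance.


Fat content = 3.8%
Compliant: No

Fat% = 0.24 / 6.37 x 100 = 3.8%
Spec range: 5-10%
Compliant: No


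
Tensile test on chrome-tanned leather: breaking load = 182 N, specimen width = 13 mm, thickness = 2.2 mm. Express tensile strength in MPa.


6.36 MPa

Cross-section = 13 x 2.2 = 28.6 mm^2
TS = 182 / 28.6 = 6.36 MPa
(1 N/mm^2 = 1 MPa)


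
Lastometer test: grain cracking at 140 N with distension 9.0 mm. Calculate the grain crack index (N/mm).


Grain crack index = force / distension
Index = 140 / 9.0 = 15.6 N/mm


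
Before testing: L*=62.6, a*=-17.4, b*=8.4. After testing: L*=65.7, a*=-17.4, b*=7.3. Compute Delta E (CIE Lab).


Delta E = 3.29

dL = 65.7 - 62.6 = 3.1
da = -17.4 - (-17.4) = 0.0
db = 7.3 - 8.4 = -1.1
dE = sqrt((3.1)^2 + (0.0)^2 + (-1.1)^2) = 3.29


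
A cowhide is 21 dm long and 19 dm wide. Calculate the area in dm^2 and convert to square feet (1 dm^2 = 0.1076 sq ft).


399 dm^2
42.93 sq ft

Area = 21 x 19 = 399 dm^2
Conversion: 399 x 0.1076 = 42.93 sq ft


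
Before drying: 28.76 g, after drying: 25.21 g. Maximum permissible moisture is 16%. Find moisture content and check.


MC = (28.76 - 25.21) / 28.76 x 100 = 12.3%
Maximum: 16%
Acceptable: Yes


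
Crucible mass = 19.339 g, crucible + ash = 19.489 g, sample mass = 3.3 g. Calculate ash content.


Ash mass = 19.489 - 19.339 = 0.150 g
Ash% = 0.150 / 3.3 x 100 = 4.55%


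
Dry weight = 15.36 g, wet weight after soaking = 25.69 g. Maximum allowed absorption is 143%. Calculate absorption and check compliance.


WA = (25.69 - 15.36) / 15.36 x 100 = 67.3%
Maximum allowed: 143%
Compliant: Yes


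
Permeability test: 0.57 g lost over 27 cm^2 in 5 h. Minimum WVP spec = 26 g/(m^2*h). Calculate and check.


WVP = 42.22 g/(m^2*h)
Meets specification: Yes


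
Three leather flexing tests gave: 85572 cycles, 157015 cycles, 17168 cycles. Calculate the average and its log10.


Average = (85572 + 157015 + 17168) / 3 = 86585 cycles
log10(86585) = 4.94


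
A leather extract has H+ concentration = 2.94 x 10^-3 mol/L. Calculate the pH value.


pH = -log10[H+]
pH = -log10(2.94 x 10^-3) = 2.53


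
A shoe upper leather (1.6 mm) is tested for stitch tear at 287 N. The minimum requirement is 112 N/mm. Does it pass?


STS = 179.4 N/mm
Passes: Yes

STS = 287 / 1.6 = 179.4 N/mm
Minimum required: 112 N/mm
Passes: Yes


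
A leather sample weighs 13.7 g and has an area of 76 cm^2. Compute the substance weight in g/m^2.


1802.6 g/m^2


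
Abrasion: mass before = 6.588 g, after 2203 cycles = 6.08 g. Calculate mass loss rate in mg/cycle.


Mass loss = 6.588 - 6.08 = 0.508 g
Rate = 0.508 / 2203 x 1000 = 0.231 mg/cycle


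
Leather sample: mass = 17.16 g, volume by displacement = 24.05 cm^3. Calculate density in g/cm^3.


Density = mass / volume
Density = 17.16 / 24.05 = 0.714 g/cm^3


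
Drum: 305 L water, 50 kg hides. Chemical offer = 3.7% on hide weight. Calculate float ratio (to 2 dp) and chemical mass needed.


Float ratio = 6.10
Chemical needed = 1.85 kg

Float ratio = 305 / 50 = 6.10
Chemical = 50 x 3.7 / 100 = 1.85 kg


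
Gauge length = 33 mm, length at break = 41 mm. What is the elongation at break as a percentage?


24.2%

Extension = 41 - 33 = 8 mm
Elongation = 8 / 33 x 100 = 24.2%


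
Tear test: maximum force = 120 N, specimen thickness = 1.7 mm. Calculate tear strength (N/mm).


Tear strength = force / thickness
Tear = 120 / 1.7 = 70.6 N/mm


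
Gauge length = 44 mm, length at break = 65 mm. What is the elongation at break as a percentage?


Extension = 65 - 44 = 21 mm
Elongation = 21 / 44 x 100 = 47.7%


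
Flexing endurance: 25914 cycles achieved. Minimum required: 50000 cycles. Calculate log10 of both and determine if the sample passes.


Achieved: log10 = 4.41
Required: log10 = 4.70
Passes: No


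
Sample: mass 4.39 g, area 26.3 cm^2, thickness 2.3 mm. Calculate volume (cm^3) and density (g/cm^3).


Volume = 6.049 cm^3
Density = 0.726 g/cm^3

Thickness in cm = 2.3 / 10 = 0.23 cm
Volume = 26.3 x 0.23 = 6.049 cm^3
Density = 4.39 / 6.049 = 0.726 g/cm^3


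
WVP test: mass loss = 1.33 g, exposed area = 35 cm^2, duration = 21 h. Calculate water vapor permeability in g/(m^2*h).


WVP = mass_loss / (area x time) x 10000
WVP = 1.33 / (35 x 21) x 10000
WVP = 1.33 / 735 x 10000 = 18.10 g/(m^2*h)


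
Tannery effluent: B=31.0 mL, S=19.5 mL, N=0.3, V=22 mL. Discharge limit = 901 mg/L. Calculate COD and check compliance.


COD = (31.0 - 19.5) x 0.3 x 8000 / 22 = 1254.5 mg/L
Limit: 901 mg/L
Compliant: No


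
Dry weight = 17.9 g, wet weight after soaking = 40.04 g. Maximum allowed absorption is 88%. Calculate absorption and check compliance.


WA = (40.04 - 17.9) / 17.9 x 100 = 123.7%
Maximum allowed: 88%
Compliant: No


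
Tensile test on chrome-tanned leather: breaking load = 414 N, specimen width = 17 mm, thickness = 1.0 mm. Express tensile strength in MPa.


24.35 MPa

Cross-section = 17 x 1.0 = 17.0 mm^2
TS = 414 / 17.0 = 24.35 MPa
(1 N/mm^2 = 1 MPa)


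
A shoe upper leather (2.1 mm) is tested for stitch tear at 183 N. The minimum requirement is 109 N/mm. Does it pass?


STS = 183 / 2.1 = 87.1 N/mm
Minimum required: 109 N/mm
Passes: No


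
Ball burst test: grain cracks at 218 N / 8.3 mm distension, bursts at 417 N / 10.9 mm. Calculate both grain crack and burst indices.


Crack index = 218 / 8.3 = 26.3 N/mm
Burst index = 417 / 10.9 = 38.3 N/mm


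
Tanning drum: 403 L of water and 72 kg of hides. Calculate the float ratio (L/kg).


5.6


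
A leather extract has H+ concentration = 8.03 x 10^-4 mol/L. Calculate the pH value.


pH = -log10[H+]
pH = -log10(8.03 x 10^-4) = 3.10


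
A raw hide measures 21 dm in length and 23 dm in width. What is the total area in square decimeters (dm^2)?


Area = length x width
Area = 21 x 23 = 483 dm^2


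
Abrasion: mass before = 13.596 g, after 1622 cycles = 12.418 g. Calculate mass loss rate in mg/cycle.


Mass loss = 13.596 - 12.418 = 1.178 g
Rate = 1.178 / 1622 x 1000 = 0.726 mg/cycle


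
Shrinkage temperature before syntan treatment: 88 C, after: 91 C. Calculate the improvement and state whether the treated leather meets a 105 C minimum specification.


Improvement = 3 C
Meets 105 C spec: No

Improvement = 91 - 88 = 3 C
Spec check: 91 C >= 105 C? No


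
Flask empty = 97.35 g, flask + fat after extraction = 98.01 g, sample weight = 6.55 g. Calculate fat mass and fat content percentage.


Fat mass = 0.66 g
Fat content = 10.1%

Fat mass = 98.01 - 97.35 = 0.66 g
Fat% = 0.66 / 6.55 x 100 = 10.1%


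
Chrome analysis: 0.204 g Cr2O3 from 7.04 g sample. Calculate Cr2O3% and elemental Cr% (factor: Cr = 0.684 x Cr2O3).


Cr2O3 = 2.90%
Cr = 1.98%

Cr2O3% = 0.204 / 7.04 x 100 = 2.90%
Cr% = 2.90 x 0.684 = 1.98%


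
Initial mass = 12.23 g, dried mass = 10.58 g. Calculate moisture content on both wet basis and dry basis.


Wet basis = 13.5%
Dry basis = 15.6%

Moisture lost = 12.23 - 10.58 = 1.65 g
Wet basis MC = 1.65 / 12.23 x 100 = 13.5%
Dry basis MC = 1.65 / 10.58 x 100 = 15.6%


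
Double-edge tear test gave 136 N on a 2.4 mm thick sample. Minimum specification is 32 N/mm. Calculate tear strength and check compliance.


Tear strength = 136 / 2.4 = 56.7 N/mm
Required minimum = 32 N/mm
Compliant: Yes


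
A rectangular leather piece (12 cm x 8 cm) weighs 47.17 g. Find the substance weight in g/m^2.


4913.5 g/m^2

Area = 12 x 8 = 96 cm^2
SW = 47.17 / 96 x 10000 = 4913.5 g/m^2


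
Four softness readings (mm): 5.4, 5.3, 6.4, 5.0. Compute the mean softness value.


Sum = 5.4 + 5.3 + 6.4 + 5.0
Mean = 22.1 / 4 = 5.53 mm


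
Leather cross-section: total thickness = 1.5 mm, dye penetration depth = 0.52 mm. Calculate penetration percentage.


34.7%

Penetration% = 0.52 / 1.5 x 100
Penetration = 34.7%


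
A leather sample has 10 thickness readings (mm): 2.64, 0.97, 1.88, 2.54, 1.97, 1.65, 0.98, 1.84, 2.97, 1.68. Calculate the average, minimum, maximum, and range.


Sum = 19.12
Average = 19.12 / 10 = 1.91 mm
Minimum = 0.97 mm
Maximum = 2.97 mm
Range = 2.97 - 0.97 = 2.00 mm


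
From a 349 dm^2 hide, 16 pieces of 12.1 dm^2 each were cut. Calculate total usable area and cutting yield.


Usable area = 193.6 dm^2
Yield = 55.5%


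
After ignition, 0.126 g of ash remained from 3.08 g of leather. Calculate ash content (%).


4.09%

Ash% = 0.126 / 3.08 x 100
Ash% = 4.09%


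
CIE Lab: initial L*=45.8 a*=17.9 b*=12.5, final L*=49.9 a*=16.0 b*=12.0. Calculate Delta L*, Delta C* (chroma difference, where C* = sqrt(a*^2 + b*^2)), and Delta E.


Delta L* = 49.9 - 45.8 = 4.1
C1* = sqrt((17.9)^2 + (12.5)^2) = 21.833
C2* = sqrt((16.0)^2 + (12.0)^2) = 20.000
Delta C* = 20.000 - 21.833 = -1.83
Delta E = sqrt((4.1)^2 + (-1.9)^2 + (-0.5)^2) = 4.55


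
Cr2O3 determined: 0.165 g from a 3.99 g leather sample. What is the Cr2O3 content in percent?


Cr2O3% = 0.165 / 3.99 x 100
Cr2O3% = 4.14%


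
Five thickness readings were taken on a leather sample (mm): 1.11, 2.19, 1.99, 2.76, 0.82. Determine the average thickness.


Sum = 1.11 + 2.19 + 1.99 + 2.76 + 0.82 = 8.87
Average = 8.87 / 5 = 1.77 mm


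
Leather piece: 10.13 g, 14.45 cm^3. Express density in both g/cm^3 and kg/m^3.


Density = 10.13 / 14.45 = 0.701 g/cm^3
Convert: 0.701 x 1000 = 701 kg/m^3


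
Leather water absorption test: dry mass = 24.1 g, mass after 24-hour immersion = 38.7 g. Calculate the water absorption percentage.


60.6%

Water absorbed = 38.7 - 24.1 = 14.60 g
WA% = 14.60 / 24.1 x 100 = 60.6%


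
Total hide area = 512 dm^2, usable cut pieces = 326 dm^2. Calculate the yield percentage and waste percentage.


Yield = 63.7%
Waste = 36.3%

Yield = 326 / 512 x 100 = 63.7%
Waste = 512 - 326 = 186 dm^2
Waste% = 100 - 63.7 = 36.3%


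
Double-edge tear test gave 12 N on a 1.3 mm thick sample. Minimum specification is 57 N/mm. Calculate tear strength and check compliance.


Tear strength = 9.2 N/mm
Compliant: No


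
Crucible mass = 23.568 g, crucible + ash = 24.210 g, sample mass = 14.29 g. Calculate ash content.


Ash mass = 0.642 g
Ash content = 4.49%

Ash mass = 24.210 - 23.568 = 0.642 g
Ash% = 0.642 / 14.29 x 100 = 4.49%


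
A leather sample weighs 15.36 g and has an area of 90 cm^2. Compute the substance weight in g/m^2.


Substance weight = mass / area x 10000
SW = 15.36 / 90 x 10000
SW = 1706.7 g/m^2


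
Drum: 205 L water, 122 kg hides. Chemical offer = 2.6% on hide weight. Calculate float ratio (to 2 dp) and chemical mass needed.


Float ratio = 1.68
Chemical needed = 3.172 kg

Float ratio = 205 / 122 = 1.68
Chemical = 122 x 2.6 / 100 = 3.172 kg


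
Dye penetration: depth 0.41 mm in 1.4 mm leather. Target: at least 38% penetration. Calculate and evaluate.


Penetration = 0.41 / 1.4 x 100 = 29.3%
Target: 38%
Meets target: No


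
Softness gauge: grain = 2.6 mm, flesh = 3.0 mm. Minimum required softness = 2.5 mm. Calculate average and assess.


Average softness = 2.80 mm
Meets requirement: Yes

Average = (2.6 + 3.0) / 2 = 2.80 mm
Minimum = 2.5 mm
Meets requirement: Yes


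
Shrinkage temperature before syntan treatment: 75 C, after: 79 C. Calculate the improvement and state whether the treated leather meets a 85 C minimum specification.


Improvement = 79 - 75 = 4 C
Spec check: 79 C >= 85 C? No


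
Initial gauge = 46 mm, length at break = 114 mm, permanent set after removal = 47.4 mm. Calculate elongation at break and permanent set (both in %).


Elongation at break = (114 - 46) / 46 x 100 = 147.8%
Permanent set = (47.4 - 46) / 46 x 100 = 3.0%


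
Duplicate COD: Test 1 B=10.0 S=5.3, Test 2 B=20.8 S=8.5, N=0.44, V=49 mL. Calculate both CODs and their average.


COD1 = 337.6 mg/L
COD2 = 883.6 mg/L
Average = 610.6 mg/L


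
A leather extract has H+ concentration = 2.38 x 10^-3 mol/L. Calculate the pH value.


pH = 2.62

pH = -log10[H+]
pH = -log10(2.38 x 10^-3) = 2.62


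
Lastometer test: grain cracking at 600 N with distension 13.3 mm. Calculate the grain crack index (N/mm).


45.1 N/mm

Grain crack index = force / distension
Index = 600 / 13.3 = 45.1 N/mm


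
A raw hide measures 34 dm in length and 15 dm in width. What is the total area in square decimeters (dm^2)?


Area = length x width
Area = 34 x 15 = 510 dm^2


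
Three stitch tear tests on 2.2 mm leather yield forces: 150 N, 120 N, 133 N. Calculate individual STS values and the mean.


STS1 = 150 / 2.2 = 68.2 N/mm
STS2 = 120 / 2.2 = 54.5 N/mm
STS3 = 133 / 2.2 = 60.5 N/mm
Mean = (68.2 + 54.5 + 60.5) / 3 = 61.1 N/mm


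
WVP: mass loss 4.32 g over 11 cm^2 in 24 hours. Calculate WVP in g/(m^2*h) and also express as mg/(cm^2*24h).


WVP = 4.32 / (11 x 24) x 10000 = 163.64 g/(m^2*h)
Mass loss in mg = 4.32 x 1000 = 4320 mg
Per cm^2 per 24h in mg: 4320 x 24 / (11 x 24) = 103680 / 264 = 392.73 mg/(cm^2*24h)


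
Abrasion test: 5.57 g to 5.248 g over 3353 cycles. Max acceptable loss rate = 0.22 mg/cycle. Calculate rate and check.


Loss = 5.57 - 5.248 = 0.322 g
Rate = 0.322 g / 3353 cycles x 1000 = 0.096 mg/cycle
Max = 0.22 mg/cycle
Passes: Yes


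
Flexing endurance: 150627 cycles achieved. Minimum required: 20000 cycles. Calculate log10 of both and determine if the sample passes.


Achieved: log10 = 5.18
Required: log10 = 4.30
Passes: Yes


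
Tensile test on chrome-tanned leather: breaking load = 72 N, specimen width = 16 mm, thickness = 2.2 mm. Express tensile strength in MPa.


2.05 MPa


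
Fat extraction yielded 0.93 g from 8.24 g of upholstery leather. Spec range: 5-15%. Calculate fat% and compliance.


Fat% = 0.93 / 8.24 x 100 = 11.3%
Spec range: 5-15%
Compliant: Yes


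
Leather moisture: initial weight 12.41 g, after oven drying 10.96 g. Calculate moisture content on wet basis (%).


Moisture = 12.41 - 10.96 = 1.45 g
MC = 1.45 / 12.41 x 100 = 11.7%


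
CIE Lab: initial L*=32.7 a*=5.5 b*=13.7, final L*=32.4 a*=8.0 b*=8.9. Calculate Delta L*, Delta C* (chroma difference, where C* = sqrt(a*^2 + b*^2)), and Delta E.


Delta L* = 32.4 - 32.7 = -0.3
C1* = sqrt((5.5)^2 + (13.7)^2) = 14.763
C2* = sqrt((8.0)^2 + (8.9)^2) = 11.967
Delta C* = 11.967 - 14.763 = -2.80
Delta E = sqrt((-0.3)^2 + (2.5)^2 + (-4.8)^2) = 5.42


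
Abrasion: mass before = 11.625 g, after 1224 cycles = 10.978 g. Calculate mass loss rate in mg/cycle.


0.529 mg/cycle

Mass loss = 11.625 - 10.978 = 0.647 g
Rate = 0.647 / 1224 x 1000 = 0.529 mg/cycle


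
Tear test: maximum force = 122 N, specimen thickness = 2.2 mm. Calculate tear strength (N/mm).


55.5 N/mm


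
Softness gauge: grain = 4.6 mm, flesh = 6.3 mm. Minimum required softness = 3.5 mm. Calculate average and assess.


Average = (4.6 + 6.3) / 2 = 5.45 mm
Minimum = 3.5 mm
Meets requirement: Yes


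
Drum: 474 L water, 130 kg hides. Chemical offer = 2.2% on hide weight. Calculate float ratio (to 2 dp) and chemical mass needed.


Float ratio = 474 / 130 = 3.65
Chemical = 130 x 2.2 / 100 = 2.86 kg


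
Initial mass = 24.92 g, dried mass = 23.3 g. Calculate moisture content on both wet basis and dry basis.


Wet basis = 6.5%
Dry basis = 7.0%

Moisture lost = 24.92 - 23.3 = 1.62 g
Wet basis MC = 1.62 / 24.92 x 100 = 6.5%
Dry basis MC = 1.62 / 23.3 x 100 = 7.0%


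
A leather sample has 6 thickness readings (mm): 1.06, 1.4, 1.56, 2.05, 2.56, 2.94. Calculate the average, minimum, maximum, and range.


Average = 1.93 mm
Min = 1.06 mm
Max = 2.94 mm
Range = 1.88 mm


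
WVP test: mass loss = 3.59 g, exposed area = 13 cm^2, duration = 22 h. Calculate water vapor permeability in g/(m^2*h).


WVP = mass_loss / (area x time) x 10000
WVP = 3.59 / (13 x 22) x 10000
WVP = 3.59 / 286 x 10000 = 125.52 g/(m^2*h)


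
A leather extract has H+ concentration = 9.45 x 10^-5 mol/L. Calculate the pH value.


pH = 4.02


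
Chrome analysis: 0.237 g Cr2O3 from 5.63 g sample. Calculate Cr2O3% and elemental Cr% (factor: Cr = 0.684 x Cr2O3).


Cr2O3 = 4.21%
Cr = 2.88%


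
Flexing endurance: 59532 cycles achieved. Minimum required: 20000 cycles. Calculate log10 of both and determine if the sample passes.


Achieved: log10 = 4.77
Required: log10 = 4.30
Passes: Yes


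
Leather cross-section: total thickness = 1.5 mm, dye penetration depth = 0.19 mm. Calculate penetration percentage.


12.7%


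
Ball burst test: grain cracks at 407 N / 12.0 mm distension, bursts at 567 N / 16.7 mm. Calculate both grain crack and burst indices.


Crack index = 407 / 12.0 = 33.9 N/mm
Burst index = 567 / 16.7 = 34.0 N/mm


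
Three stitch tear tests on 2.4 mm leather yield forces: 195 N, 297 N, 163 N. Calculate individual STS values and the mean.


STS1 = 195 / 2.4 = 81.3 N/mm
STS2 = 297 / 2.4 = 123.8 N/mm
STS3 = 163 / 2.4 = 67.9 N/mm
Mean = (81.3 + 123.8 + 67.9) / 3 = 91.0 N/mm


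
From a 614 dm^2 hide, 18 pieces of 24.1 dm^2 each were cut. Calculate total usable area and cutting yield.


Total usable = 18 x 24.1 = 433.8 dm^2
Yield = 433.8 / 614 x 100 = 70.7%


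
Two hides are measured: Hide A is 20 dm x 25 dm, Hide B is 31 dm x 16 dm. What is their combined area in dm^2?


Hide A area = 20 x 25 = 500 dm^2
Hide B area = 31 x 16 = 496 dm^2
Total = 500 + 496 = 996 dm^2


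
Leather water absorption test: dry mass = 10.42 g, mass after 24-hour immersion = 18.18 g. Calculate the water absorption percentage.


Water absorbed = 18.18 - 10.42 = 7.76 g
WA% = 7.76 / 10.42 x 100 = 74.5%


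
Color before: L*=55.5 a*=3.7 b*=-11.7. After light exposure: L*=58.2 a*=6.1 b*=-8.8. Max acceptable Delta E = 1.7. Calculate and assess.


Delta E = 4.63
Passes: No

dL = 2.7, da = 2.4, db = 2.9
dE = sqrt((2.7)^2 + (2.4)^2 + (2.9)^2) = 4.63
Max = 1.7
Passes: No


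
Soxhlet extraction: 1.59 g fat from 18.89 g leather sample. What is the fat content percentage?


8.4%

Fat content = 1.59 / 18.89 x 100
Fat = 8.4%


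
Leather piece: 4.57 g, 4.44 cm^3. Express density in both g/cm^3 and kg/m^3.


Density = 4.57 / 4.44 = 1.029 g/cm^3
Convert: 1.029 x 1000 = 1029 kg/m^3


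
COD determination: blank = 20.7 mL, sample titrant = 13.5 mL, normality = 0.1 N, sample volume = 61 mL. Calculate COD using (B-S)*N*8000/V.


94.4 mg/L


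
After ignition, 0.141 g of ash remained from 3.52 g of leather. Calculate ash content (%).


Ash% = 0.141 / 3.52 x 100
Ash% = 4.01%


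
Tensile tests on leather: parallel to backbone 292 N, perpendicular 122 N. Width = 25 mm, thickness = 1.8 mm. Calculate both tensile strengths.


Parallel = 6.49 N/mm^2
Perpendicular = 2.71 N/mm^2

Area = 25 x 1.8 = 45.0 mm^2
TS (parallel) = 292 / 45.0 = 6.49 N/mm^2
TS (perpendicular) = 122 / 45.0 = 2.71 N/mm^2


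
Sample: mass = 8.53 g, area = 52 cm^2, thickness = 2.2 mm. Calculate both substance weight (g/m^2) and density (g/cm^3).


SW = 8.53 / 52 x 10000 = 1640.4 g/m^2
Volume = 52 x 2.2 / 10 = 11.44 cm^3
Density = 8.53 / 11.44 = 0.746 g/cm^3


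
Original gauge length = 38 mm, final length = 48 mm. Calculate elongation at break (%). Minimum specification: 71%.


Elongation = 26.3%
Meets spec: No


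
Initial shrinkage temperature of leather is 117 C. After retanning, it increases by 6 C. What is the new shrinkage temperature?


New Ts = 117 + 6 = 123 C


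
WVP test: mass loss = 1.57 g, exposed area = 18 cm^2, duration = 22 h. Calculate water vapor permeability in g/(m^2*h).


39.65 g/(m^2*h)


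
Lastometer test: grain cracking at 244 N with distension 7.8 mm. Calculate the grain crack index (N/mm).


Grain crack index = force / distension
Index = 244 / 7.8 = 31.3 N/mm


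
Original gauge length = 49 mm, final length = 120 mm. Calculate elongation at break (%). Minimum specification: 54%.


Elongation = 144.9%
Meets spec: Yes

Extension = 120 - 49 = 71 mm
Elongation = 71 / 49 x 100 = 144.9%
Minimum required: 54%
Meets specification: Yes


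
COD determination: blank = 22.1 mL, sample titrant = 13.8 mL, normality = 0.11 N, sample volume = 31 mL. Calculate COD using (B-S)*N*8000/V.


COD = (22.1 - 13.8) x 0.11 x 8000 / 31
COD = 8.3 x 0.11 x 8000 / 31
COD = 235.6 mg/L


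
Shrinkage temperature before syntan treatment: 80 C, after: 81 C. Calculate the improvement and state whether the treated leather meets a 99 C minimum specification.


Improvement = 1 C
Meets 99 C spec: No


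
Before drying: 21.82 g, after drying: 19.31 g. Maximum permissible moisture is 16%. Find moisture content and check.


MC = (21.82 - 19.31) / 21.82 x 100 = 11.5%
Maximum: 16%
Acceptable: Yes


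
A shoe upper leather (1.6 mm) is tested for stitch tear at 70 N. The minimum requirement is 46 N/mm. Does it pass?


STS = 43.8 N/mm
Passes: No


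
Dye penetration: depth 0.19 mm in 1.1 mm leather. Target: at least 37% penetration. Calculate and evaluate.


Penetration = 0.19 / 1.1 x 100 = 17.3%
Target: 37%
Meets target: No


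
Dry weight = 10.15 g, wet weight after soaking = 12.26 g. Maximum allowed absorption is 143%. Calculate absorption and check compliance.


Absorption = 20.8%
Compliant: Yes


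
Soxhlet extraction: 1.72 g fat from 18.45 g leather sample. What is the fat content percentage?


9.3%


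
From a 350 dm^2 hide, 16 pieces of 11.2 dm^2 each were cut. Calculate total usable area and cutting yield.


Total usable = 16 x 11.2 = 179.2 dm^2
Yield = 179.2 / 350 x 100 = 51.2%


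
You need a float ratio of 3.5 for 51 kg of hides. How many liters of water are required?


Water = hide weight x target ratio
Water = 51 x 3.5 = 178.5 L


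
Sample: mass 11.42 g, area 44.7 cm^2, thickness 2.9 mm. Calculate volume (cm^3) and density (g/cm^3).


Volume = 12.963 cm^3
Density = 0.881 g/cm^3

Thickness in cm = 2.9 / 10 = 0.29 cm
Volume = 44.7 x 0.29 = 12.963 cm^3
Density = 11.42 / 12.963 = 0.881 g/cm^3


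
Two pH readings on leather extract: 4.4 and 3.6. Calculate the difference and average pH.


Difference = |4.4 - 3.6| = 0.8
Average = (4.4 + 3.6) / 2 = 4.00


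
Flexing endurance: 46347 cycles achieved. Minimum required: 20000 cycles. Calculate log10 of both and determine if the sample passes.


Achieved: log10 = 4.67
Required: log10 = 4.30
Passes: Yes

log10(46347) = 4.67
log10(20000) = 4.30
Passes: Yes


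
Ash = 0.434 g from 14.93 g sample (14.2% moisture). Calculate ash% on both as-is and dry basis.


As-is ash% = 0.434 / 14.93 x 100 = 2.91%
Dry mass = 14.93 x (100 - 14.2) / 100 = 12.80994 g
Dry-basis ash% = 0.434 / 12.80994 x 100 = 3.39%


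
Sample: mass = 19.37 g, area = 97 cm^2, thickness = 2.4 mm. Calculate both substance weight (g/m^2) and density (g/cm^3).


SW = 19.37 / 97 x 10000 = 1996.9 g/m^2
Volume = 97 x 2.4 / 10 = 23.28 cm^3
Density = 19.37 / 23.28 = 0.832 g/cm^3


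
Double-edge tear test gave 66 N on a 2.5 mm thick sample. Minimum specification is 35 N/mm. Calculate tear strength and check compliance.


Tear strength = 26.4 N/mm
Compliant: No

Tear strength = 66 / 2.5 = 26.4 N/mm
Required minimum = 35 N/mm
Compliant: No


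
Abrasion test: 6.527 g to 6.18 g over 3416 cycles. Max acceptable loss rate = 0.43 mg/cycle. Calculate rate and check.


Loss = 6.527 - 6.18 = 0.347 g
Rate = 0.347 g / 3416 cycles x 1000 = 0.102 mg/cycle
Max = 0.43 mg/cycle
Passes: Yes


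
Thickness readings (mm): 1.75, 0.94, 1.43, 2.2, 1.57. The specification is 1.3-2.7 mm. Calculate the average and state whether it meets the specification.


Average = 1.58 mm
Within specification: Yes


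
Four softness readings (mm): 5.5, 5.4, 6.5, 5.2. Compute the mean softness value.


5.65 mm


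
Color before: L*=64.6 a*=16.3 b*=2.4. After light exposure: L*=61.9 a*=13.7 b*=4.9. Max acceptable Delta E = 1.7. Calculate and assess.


Delta E = 4.51
Passes: No


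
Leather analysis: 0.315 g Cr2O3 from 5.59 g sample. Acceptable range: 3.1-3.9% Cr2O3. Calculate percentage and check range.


Cr2O3 = 5.64%
Within range: No


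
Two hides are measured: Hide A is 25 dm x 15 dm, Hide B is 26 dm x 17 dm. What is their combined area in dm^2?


817 dm^2

Hide A area = 25 x 15 = 375 dm^2
Hide B area = 26 x 17 = 442 dm^2
Total = 375 + 442 = 817 dm^2


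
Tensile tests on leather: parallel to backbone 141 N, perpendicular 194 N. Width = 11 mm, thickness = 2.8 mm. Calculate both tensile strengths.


Parallel = 4.58 N/mm^2
Perpendicular = 6.30 N/mm^2


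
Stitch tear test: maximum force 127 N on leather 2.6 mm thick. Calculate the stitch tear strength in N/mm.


Stitch tear strength = force / thickness
STS = 127 / 2.6 = 48.8 N/mm


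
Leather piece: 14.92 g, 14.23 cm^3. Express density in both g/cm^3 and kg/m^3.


Density = 14.92 / 14.23 = 1.048 g/cm^3
Convert: 1.048 x 1000 = 1048 kg/m^3


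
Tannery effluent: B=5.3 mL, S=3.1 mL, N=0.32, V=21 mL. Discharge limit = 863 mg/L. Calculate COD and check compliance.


COD = (5.3 - 3.1) x 0.32 x 8000 / 21 = 268.2 mg/L
Limit: 863 mg/L
Compliant: Yes


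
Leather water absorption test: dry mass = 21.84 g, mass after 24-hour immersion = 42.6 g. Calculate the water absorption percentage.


Water absorbed = 42.6 - 21.84 = 20.76 g
WA% = 20.76 / 21.84 x 100 = 95.1%


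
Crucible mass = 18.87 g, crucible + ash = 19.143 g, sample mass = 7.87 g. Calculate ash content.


Ash mass = 19.143 - 18.87 = 0.273 g
Ash% = 0.273 / 7.87 x 100 = 3.47%


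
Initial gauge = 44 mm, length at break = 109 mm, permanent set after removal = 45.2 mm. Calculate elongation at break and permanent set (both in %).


Elongation at break = (109 - 44) / 44 x 100 = 147.7%
Permanent set = (45.2 - 44) / 44 x 100 = 2.7%


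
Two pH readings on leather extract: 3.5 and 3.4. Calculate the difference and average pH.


Difference = 0.1
Average pH = 3.45


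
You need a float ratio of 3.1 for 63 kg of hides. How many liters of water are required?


195.3 L


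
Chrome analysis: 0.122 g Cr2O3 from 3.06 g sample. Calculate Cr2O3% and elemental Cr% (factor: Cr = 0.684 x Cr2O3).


Cr2O3 = 3.99%
Cr = 2.73%

Cr2O3% = 0.122 / 3.06 x 100 = 3.99%
Cr% = 3.99 x 0.684 = 2.73%


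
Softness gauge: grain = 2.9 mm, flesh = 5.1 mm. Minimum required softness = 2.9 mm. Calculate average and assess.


Average softness = 4.00 mm
Meets requirement: Yes

Average = (2.9 + 5.1) / 2 = 4.00 mm
Minimum = 2.9 mm
Meets requirement: Yes


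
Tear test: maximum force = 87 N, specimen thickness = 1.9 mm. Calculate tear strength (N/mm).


45.8 N/mm

Tear strength = force / thickness
Tear = 87 / 1.9 = 45.8 N/mm


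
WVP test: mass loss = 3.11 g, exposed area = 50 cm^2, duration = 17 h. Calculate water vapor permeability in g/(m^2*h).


36.59 g/(m^2*h)


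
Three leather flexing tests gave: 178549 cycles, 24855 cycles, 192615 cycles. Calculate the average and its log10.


Average = 132006 cycles
log10 = 5.12

Average = (178549 + 24855 + 192615) / 3 = 132006 cycles
log10(132006) = 5.12


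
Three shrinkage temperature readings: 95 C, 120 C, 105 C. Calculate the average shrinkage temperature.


106.7 C

Average = (95 + 120 + 105) / 3
Average = 320 / 3 = 106.7 C


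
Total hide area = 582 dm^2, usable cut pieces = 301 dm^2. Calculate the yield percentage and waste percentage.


Yield = 301 / 582 x 100 = 51.7%
Waste = 582 - 301 = 281 dm^2
Waste% = 100 - 51.7 = 48.3%


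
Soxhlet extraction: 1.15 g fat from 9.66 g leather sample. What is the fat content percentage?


Fat content = 1.15 / 9.66 x 100
Fat = 11.9%


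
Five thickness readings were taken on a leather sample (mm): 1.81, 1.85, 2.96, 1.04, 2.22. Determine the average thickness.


1.98 mm


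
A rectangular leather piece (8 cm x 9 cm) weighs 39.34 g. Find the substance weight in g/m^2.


Area = 8 x 9 = 72 cm^2
SW = 39.34 / 72 x 10000 = 5463.9 g/m^2


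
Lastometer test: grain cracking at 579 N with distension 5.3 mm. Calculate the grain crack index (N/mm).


109.2 N/mm


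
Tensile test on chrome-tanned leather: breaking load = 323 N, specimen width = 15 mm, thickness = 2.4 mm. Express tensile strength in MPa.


Cross-section = 15 x 2.4 = 36.0 mm^2
TS = 323 / 36.0 = 8.97 MPa
(1 N/mm^2 = 1 MPa)


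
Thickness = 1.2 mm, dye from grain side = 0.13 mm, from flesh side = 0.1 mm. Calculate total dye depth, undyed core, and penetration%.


Total dyed = 0.23 mm
Undyed core = 0.97 mm
Penetration = 19.2%


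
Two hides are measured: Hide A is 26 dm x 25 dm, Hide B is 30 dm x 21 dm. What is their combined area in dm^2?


1280 dm^2


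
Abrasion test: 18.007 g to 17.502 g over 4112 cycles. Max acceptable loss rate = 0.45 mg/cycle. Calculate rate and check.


Rate = 0.123 mg/cycle
Passes: Yes


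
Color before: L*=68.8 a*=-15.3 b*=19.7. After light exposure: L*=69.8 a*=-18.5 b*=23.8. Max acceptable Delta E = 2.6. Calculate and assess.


dL = 1.0, da = -3.2, db = 4.1
dE = sqrt((1.0)^2 + (-3.2)^2 + (4.1)^2) = 5.30
Max = 2.6
Passes: No


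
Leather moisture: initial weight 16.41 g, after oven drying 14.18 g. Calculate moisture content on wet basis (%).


13.6%


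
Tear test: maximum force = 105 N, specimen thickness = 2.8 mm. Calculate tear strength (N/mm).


Tear strength = force / thickness
Tear = 105 / 2.8 = 37.5 N/mm


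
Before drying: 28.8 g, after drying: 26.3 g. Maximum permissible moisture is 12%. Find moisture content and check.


Moisture content = 8.7%
Acceptable: Yes

MC = (28.8 - 26.3) / 28.8 x 100 = 8.7%
Maximum: 12%
Acceptable: Yes


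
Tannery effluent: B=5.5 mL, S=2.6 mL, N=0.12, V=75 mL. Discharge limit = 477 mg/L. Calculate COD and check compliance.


COD = 37.1 mg/L
Compliant: Yes

COD = (5.5 - 2.6) x 0.12 x 8000 / 75 = 37.1 mg/L
Limit: 477 mg/L
Compliant: Yes


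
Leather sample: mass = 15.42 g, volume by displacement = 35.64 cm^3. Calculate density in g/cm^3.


0.433 g/cm^3


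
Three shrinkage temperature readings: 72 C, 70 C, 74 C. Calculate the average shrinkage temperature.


Average = (72 + 70 + 74) / 3
Average = 216 / 3 = 72.0 C


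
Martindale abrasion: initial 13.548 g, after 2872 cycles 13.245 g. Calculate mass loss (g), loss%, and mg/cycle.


Mass loss = 0.303 g
Loss = 2.24%
Rate = 0.106 mg/cycle

Loss = 13.548 - 13.245 = 0.303 g
Loss% = 0.303 / 13.548 x 100 = 2.24%
Rate = 0.303 / 2872 x 1000 = 0.106 mg/cycle


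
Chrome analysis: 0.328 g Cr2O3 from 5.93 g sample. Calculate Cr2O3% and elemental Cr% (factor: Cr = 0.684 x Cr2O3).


Cr2O3% = 0.328 / 5.93 x 100 = 5.53%
Cr% = 5.53 x 0.684 = 3.78%


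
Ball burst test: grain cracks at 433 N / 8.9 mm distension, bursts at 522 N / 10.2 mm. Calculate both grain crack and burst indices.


Crack index = 433 / 8.9 = 48.7 N/mm
Burst index = 522 / 10.2 = 51.2 N/mm


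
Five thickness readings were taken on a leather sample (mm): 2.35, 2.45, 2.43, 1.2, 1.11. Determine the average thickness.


Sum = 2.35 + 2.45 + 2.43 + 1.2 + 1.11 = 9.54
Average = 9.54 / 5 = 1.91 mm


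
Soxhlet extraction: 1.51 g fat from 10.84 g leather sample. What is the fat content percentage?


13.9%

Fat content = 1.51 / 10.84 x 100
Fat = 13.9%


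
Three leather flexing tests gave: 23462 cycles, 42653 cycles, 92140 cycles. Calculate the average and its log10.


Average = 52752 cycles
log10 = 4.72

Average = (23462 + 42653 + 92140) / 3 = 52752 cycles
log10(52752) = 4.72


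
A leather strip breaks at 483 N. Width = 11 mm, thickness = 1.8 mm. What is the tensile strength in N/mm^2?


Cross-sectional area = 11 x 1.8 = 19.8 mm^2
Tensile strength = 483 / 19.8 = 24.39 N/mm^2


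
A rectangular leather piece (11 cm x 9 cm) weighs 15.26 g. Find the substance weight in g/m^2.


Area = 11 x 9 = 99 cm^2
SW = 15.26 / 99 x 10000 = 1541.4 g/m^2


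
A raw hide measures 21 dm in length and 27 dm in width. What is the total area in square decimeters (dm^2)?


567 dm^2


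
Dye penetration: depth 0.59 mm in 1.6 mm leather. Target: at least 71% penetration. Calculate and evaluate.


Penetration = 36.9%
Meets target: No


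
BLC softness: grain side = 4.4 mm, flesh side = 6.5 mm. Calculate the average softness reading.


Average = (4.4 + 6.5) / 2
Average = 5.45 mm


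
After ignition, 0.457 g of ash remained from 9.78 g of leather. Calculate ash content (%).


Ash% = 0.457 / 9.78 x 100
Ash% = 4.67%


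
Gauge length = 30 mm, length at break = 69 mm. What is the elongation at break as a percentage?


Extension = 69 - 30 = 39 mm
Elongation = 39 / 30 x 100 = 130.0%


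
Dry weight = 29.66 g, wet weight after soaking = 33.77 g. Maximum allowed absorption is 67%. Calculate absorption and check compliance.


Absorption = 13.9%
Compliant: Yes

WA = (33.77 - 29.66) / 29.66 x 100 = 13.9%
Maximum allowed: 67%
Compliant: Yes


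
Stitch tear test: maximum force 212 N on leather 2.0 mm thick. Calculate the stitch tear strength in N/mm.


Stitch tear strength = force / thickness
STS = 212 / 2.0 = 106.0 N/mm


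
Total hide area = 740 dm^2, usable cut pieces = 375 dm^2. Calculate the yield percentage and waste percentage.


Yield = 375 / 740 x 100 = 50.7%
Waste = 740 - 375 = 365 dm^2
Waste% = 100 - 50.7 = 49.3%


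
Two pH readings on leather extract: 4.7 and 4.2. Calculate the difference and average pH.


Difference = 0.5
Average pH = 4.45


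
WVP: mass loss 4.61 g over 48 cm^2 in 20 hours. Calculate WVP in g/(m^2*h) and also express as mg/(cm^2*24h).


WVP = 4.61 / (48 x 20) x 10000 = 48.02 g/(m^2*h)
Mass loss in mg = 4.61 x 1000 = 4610 mg
Per cm^2 per 24h in mg: 4610 x 24 / (48 x 20) = 110640 / 960 = 115.25 mg/(cm^2*24h)


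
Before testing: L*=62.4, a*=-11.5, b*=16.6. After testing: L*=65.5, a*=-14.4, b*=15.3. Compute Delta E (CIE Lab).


Delta E = 4.44


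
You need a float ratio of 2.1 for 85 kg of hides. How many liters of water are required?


Water = hide weight x target ratio
Water = 85 x 2.1 = 178.5 L


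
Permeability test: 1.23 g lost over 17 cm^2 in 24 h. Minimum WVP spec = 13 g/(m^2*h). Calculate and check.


WVP = 1.23 / (17 x 24) x 10000 = 30.15 g/(m^2*h)
Minimum: 13 g/(m^2*h)
Meets spec: Yes


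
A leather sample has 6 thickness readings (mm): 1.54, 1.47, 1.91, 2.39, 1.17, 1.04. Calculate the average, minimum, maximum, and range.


Average = 1.59 mm
Min = 1.04 mm
Max = 2.39 mm
Range = 1.35 mm

Sum = 9.52
Average = 9.52 / 6 = 1.59 mm
Minimum = 1.04 mm
Maximum = 2.39 mm
Range = 2.39 - 1.04 = 1.35 mm


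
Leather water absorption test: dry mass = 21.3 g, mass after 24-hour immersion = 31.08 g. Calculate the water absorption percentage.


Water absorbed = 31.08 - 21.3 = 9.78 g
WA% = 9.78 / 21.3 x 100 = 45.9%


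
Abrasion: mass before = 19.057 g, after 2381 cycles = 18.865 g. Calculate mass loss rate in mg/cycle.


Mass loss = 19.057 - 18.865 = 0.192 g
Rate = 0.192 / 2381 x 1000 = 0.081 mg/cycle


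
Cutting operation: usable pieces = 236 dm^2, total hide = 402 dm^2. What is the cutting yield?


58.7%

Yield = usable / total x 100
Yield = 236 / 402 x 100 = 58.7%


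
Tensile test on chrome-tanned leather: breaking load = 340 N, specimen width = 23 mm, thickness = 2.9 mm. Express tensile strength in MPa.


5.10 MPa

Cross-section = 23 x 2.9 = 66.7 mm^2
TS = 340 / 66.7 = 5.10 MPa
(1 N/mm^2 = 1 MPa)


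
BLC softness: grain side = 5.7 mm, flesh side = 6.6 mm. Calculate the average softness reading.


Average = (5.7 + 6.6) / 2
Average = 6.15 mm


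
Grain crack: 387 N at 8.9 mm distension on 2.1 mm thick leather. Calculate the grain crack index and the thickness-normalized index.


Crack index = 43.5 N/mm
Normalized index = 20.7 N/mm per mm

Crack index = 387 / 8.9 = 43.5 N/mm
Normalized = 43.5 / 2.1 = 20.7 N/mm per mm


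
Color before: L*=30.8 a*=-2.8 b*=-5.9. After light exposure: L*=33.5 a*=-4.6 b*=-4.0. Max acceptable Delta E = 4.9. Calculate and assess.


Delta E = 3.76
Passes: Yes


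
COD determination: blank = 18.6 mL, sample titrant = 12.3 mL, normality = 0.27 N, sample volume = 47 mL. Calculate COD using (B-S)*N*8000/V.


289.5 mg/L

COD = (18.6 - 12.3) x 0.27 x 8000 / 47
COD = 6.3 x 0.27 x 8000 / 47
COD = 289.5 mg/L


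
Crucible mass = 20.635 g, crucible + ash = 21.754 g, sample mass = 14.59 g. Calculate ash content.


Ash mass = 21.754 - 20.635 = 1.119 g
Ash% = 1.119 / 14.59 x 100 = 7.67%


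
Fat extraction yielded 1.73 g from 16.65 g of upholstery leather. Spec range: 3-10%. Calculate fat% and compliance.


Fat% = 1.73 / 16.65 x 100 = 10.4%
Spec range: 3-10%
Compliant: No


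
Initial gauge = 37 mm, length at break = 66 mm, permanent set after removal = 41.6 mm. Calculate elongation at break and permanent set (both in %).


Elongation at break = 78.4%
Permanent set = 12.4%


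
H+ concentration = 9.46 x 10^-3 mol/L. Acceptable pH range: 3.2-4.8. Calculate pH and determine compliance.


pH = 2.02
Compliant: No

pH = -log10(9.46 x 10^-3) = 2.02
Range: 3.2 to 4.8
Compliant: No


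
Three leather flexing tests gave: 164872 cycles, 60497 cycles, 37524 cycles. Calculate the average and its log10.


Average = (164872 + 60497 + 37524) / 3 = 87631 cycles
log10(87631) = 4.94


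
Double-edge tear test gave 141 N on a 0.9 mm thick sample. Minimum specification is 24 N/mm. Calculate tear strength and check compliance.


Tear strength = 141 / 0.9 = 156.7 N/mm
Required minimum = 24 N/mm
Compliant: Yes


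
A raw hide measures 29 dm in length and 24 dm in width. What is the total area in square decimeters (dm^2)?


Area = length x width
Area = 29 x 24 = 696 dm^2


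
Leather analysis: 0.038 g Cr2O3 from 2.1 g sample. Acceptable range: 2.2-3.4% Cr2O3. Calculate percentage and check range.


Cr2O3 = 1.81%
Within range: No

Cr2O3% = 0.038 / 2.1 x 100 = 1.81%
Acceptable range: 2.2 to 3.4%
Within range: No


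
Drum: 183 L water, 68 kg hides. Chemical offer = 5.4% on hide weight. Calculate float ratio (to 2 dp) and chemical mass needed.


Float ratio = 2.69
Chemical needed = 3.672 kg

Float ratio = 183 / 68 = 2.69
Chemical = 68 x 5.4 / 100 = 3.672 kg


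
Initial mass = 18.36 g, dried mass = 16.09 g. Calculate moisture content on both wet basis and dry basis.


Wet basis = 12.4%
Dry basis = 14.1%

Moisture lost = 18.36 - 16.09 = 2.27 g
Wet basis MC = 2.27 / 18.36 x 100 = 12.4%
Dry basis MC = 2.27 / 16.09 x 100 = 14.1%


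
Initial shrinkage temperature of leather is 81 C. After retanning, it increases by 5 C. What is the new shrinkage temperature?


86 C

New Ts = 81 + 5 = 86 C


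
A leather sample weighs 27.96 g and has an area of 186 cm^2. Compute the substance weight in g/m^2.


Substance weight = mass / area x 10000
SW = 27.96 / 186 x 10000
SW = 1503.2 g/m^2


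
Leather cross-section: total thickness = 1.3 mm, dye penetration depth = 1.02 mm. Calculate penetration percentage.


78.5%

Penetration% = 1.02 / 1.3 x 100
Penetration = 78.5%
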